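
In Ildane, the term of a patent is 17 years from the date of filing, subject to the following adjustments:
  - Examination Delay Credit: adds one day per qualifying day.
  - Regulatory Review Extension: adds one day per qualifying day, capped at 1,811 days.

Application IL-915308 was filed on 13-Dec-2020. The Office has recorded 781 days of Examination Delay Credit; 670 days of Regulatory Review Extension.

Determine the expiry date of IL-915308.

Base term: filing date + 17 years → 13 December 2037.
Examination Delay Credit: +781 days → 2 February 2040.
Regulatory Review Extension: 670 days (within the 1811-day cap) → +670 days → 3 December 2041.

2041-12-03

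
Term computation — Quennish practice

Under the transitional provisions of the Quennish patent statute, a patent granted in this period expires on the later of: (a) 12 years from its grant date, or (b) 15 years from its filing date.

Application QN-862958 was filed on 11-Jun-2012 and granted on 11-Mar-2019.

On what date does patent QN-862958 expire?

2031-03-11

(a) grant + 12 years → 11 March 2031.
(b) filing + 15 years → 11 June 2027.
Later of the two: 11 March 2031.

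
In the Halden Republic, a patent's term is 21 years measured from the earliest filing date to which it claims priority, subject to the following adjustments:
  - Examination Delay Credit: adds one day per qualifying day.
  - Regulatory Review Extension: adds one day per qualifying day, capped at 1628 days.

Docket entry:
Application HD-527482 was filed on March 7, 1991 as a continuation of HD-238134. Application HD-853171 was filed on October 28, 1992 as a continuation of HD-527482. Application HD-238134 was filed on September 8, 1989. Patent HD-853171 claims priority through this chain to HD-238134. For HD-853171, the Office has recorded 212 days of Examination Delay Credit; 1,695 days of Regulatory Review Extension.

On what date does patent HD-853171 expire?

September 22, 2015

Earliest priority filing: 8 September 1989.
Base term: 8 September 1989 + 21 years → 8 September 2010.
Examination Delay Credit: +212 days → 8 April 2011.
Regulatory Review Extension: 1695 days claimed exceeds the 1628-day cap, so +1628 days → 22 September 2015.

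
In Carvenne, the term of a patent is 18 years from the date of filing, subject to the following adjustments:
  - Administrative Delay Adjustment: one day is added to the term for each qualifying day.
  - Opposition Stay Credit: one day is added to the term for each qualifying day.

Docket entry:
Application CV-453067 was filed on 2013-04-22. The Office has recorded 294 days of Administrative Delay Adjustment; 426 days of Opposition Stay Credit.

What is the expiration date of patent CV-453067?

April 11, 2033

Base term: filing date + 18 years → 22 April 2031.
Administrative Delay Adjustment: +294 days → 10 February 2032.
Opposition Stay Credit: +426 days → 11 April 2033.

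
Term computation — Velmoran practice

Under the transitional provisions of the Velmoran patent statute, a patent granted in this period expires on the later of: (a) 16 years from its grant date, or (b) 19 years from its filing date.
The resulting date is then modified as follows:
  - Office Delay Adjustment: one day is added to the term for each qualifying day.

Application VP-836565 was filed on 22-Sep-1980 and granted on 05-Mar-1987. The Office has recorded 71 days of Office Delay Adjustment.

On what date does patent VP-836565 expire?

May 15, 2003

(a) grant + 16 years → 5 March 2003.
(b) filing + 19 years → 22 September 1999.
Later of the two: 5 March 2003.
Office Delay Adjustment: +71 days → 15 May 2003.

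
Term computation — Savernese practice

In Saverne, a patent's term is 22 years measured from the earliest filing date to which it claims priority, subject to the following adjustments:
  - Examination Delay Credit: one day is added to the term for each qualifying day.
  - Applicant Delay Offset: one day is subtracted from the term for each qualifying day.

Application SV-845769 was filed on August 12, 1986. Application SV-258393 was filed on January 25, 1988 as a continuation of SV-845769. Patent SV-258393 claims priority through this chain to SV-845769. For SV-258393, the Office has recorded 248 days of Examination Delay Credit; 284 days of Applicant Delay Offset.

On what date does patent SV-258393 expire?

July 7, 2008

Earliest priority filing: 12 August 1986.
Base term: 12 August 1986 + 22 years → 12 August 2008.
Examination Delay Credit: +248 days → 17 April 2009.
Applicant Delay Offset: −284 days → 7 July 2008.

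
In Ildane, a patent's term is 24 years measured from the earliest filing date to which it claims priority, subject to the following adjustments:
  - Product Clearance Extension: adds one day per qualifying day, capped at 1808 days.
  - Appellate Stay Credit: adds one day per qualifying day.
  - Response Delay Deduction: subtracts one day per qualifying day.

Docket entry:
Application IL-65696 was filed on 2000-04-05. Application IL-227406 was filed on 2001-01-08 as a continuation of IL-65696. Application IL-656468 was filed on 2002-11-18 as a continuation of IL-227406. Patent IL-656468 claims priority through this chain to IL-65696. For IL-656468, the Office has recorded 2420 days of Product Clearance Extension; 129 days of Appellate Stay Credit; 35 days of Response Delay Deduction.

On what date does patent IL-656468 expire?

2029-06-20

Earliest priority filing: 5 April 2000.
Base term: 5 April 2000 + 24 years → 5 April 2024.
Product Clearance Extension: 2420 days claimed exceeds the 1808-day cap, so +1808 days → 18 March 2029.
Appellate Stay Credit: +129 days → 25 July 2029.
Response Delay Deduction: −35 days → 20 June 2029.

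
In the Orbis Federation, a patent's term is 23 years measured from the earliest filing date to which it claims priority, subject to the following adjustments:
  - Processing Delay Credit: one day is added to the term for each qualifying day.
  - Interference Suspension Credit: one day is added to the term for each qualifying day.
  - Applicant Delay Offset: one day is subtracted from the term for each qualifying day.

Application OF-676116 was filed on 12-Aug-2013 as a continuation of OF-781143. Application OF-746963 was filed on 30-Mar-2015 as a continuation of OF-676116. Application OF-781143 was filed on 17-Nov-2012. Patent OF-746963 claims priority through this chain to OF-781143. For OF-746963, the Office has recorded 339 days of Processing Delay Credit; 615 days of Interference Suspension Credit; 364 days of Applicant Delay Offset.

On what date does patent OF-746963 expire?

Earliest priority filing: 17 November 2012.
Base term: 17 November 2012 + 23 years → 17 November 2035.
Processing Delay Credit: +339 days → 21 October 2036.
Interference Suspension Credit: +615 days → 28 June 2038.
Applicant Delay Offset: −364 days → 29 June 2037.

June 29, 2037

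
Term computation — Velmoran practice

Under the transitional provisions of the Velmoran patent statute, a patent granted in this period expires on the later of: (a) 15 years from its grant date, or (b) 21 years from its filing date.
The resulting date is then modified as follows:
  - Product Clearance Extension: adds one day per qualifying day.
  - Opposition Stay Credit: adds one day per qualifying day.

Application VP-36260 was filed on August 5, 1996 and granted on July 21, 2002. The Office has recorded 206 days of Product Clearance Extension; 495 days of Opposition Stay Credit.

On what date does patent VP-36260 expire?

(a) grant + 15 years → 21 July 2017.
(b) filing + 21 years → 5 August 2017.
Later of the two: 5 August 2017.
Product Clearance Extension: +206 days → 27 February 2018.
Opposition Stay Credit: +495 days → 7 July 2019.

July 7, 2019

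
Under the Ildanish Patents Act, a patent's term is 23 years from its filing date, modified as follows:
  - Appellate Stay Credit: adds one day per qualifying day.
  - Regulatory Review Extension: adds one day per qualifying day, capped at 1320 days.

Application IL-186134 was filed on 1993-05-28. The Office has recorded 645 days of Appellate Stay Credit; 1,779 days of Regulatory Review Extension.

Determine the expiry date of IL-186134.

Base term: filing date + 23 years → 28 May 2016.
Appellate Stay Credit: +645 days → 4 March 2018.
Regulatory Review Extension: 1779 days claimed exceeds the 1320-day cap, so +1320 days → 14 October 2021.

2021-10-14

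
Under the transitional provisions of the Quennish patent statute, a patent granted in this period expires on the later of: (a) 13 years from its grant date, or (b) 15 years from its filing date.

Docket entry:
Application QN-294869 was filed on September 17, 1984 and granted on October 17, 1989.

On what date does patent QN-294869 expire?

(a) grant + 13 years → 17 October 2002.
(b) filing + 15 years → 17 September 1999.
Later of the two: 17 October 2002.

October 17, 2002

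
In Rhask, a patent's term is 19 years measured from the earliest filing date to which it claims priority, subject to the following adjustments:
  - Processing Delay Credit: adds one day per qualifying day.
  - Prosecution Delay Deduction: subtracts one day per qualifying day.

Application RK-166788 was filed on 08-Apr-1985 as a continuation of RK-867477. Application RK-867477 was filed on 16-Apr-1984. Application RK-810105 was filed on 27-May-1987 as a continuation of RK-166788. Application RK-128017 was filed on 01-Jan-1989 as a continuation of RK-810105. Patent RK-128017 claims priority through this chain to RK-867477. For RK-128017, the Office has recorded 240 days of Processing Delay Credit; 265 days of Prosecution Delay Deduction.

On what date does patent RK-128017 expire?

March 22, 2003

Earliest priority filing: 16 April 1984.
Base term: 16 April 1984 + 19 years → 16 April 2003.
Processing Delay Credit: +240 days → 12 December 2003.
Prosecution Delay Deduction: −265 days → 22 March 2003.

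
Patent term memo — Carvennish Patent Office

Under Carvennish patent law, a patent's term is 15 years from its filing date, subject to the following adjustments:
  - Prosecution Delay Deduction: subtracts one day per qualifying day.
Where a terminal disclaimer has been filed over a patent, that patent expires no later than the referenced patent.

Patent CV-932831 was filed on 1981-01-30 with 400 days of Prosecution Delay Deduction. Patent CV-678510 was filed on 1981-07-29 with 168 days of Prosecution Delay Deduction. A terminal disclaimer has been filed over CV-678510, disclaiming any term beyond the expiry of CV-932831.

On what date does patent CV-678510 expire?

1994-12-26

Natural term of CV-678510:
  Base: filing + 15 years → 29 July 1996.
  Prosecution Delay Deduction: −168 days → 12 February 1996.
Expiry of referenced patent CV-932831:
  Base: filing + 15 years → 30 January 1996.
  Prosecution Delay Deduction: −400 days → 26 December 1994.
Terminal disclaimer: CV-678510 expires on the earlier of 12 February 1996 and 26 December 1994.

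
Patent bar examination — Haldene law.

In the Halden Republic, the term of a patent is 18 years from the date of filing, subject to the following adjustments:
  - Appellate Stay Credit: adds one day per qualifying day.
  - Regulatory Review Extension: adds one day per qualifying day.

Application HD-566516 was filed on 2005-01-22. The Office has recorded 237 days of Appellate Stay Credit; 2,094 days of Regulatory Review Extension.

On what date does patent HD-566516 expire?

2029-06-10

Base term: filing date + 18 years → 22 January 2023.
Appellate Stay Credit: +237 days → 16 September 2023.
Regulatory Review Extension: +2094 days → 10 June 2029.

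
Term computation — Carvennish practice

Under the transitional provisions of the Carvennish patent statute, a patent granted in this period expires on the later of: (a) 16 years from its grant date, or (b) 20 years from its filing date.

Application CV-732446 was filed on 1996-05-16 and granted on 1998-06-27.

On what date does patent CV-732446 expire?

(a) grant + 16 years → 27 June 2014.
(b) filing + 20 years → 16 May 2016.
Later of the two: 16 May 2016.

2016-05-16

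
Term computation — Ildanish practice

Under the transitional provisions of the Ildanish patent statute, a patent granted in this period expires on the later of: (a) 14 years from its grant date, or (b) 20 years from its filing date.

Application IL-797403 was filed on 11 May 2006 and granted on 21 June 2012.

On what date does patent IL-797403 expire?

June 21, 2026

(a) grant + 14 years → 21 June 2026.
(b) filing + 20 years → 11 May 2026.
Later of the two: 21 June 2026.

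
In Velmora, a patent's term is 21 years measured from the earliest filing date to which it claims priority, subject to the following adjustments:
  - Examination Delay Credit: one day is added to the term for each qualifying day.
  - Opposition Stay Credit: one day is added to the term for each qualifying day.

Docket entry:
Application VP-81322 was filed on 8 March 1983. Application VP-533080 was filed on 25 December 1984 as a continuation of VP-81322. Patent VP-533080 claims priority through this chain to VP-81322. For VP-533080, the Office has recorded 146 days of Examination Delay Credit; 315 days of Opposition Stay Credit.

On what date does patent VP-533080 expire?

2005-06-12

Earliest priority filing: 8 March 1983.
Base term: 8 March 1983 + 21 years → 8 March 2004.
Examination Delay Credit: +146 days → 1 August 2004.
Opposition Stay Credit: +315 days → 12 June 2005.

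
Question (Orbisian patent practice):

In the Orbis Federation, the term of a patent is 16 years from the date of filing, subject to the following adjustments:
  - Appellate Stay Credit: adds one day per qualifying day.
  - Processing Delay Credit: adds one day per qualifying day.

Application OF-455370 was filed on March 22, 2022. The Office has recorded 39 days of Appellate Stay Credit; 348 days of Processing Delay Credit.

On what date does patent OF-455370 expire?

Base term: filing date + 16 years → 22 March 2038.
Appellate Stay Credit: +39 days → 30 April 2038.
Processing Delay Credit: +348 days → 13 April 2039.

April 13, 2039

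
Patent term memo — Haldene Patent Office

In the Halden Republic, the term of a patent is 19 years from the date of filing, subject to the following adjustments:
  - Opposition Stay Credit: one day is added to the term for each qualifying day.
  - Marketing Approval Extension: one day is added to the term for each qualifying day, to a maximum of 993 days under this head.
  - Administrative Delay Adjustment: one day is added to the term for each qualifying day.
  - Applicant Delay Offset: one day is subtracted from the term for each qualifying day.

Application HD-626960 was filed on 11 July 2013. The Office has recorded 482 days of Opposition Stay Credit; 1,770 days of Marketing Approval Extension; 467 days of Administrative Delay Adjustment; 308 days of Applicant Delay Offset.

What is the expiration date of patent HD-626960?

2036-12-31

Base term: filing date + 19 years → 11 July 2032.
Opposition Stay Credit: +482 days → 5 November 2033.
Marketing Approval Extension: 1770 days claimed exceeds the 993-day cap, so +993 days → 25 July 2036.
Administrative Delay Adjustment: +467 days → 4 November 2037.
Applicant Delay Offset: −308 days → 31 December 2036.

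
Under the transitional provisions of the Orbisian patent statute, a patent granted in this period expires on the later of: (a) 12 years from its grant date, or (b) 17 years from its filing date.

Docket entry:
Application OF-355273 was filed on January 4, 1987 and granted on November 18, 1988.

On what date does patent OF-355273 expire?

(a) grant + 12 years → 18 November 2000.
(b) filing + 17 years → 4 January 2004.
Later of the two: 4 January 2004.

January 4, 2004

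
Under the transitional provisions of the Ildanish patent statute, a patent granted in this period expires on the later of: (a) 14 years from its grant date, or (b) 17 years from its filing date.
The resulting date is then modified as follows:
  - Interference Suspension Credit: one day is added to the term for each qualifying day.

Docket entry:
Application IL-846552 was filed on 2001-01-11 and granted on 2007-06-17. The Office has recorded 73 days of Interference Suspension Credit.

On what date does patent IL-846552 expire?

(a) grant + 14 years → 17 June 2021.
(b) filing + 17 years → 11 January 2018.
Later of the two: 17 June 2021.
Interference Suspension Credit: +73 days → 29 August 2021.

August 29, 2021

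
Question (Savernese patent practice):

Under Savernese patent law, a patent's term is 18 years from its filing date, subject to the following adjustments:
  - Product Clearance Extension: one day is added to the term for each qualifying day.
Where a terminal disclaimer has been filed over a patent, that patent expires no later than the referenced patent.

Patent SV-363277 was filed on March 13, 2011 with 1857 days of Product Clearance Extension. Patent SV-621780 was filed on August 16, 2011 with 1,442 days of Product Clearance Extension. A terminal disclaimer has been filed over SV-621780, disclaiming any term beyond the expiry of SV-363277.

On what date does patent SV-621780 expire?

Natural term of SV-621780:
  Base: filing + 18 years → 16 August 2029.
  Product Clearance Extension: +1442 days → 28 July 2033.
Expiry of referenced patent SV-363277:
  Base: filing + 18 years → 13 March 2029.
  Product Clearance Extension: +1857 days → 13 April 2034.
Terminal disclaimer: SV-621780 expires on the earlier of 28 July 2033 and 13 April 2034.

July 28, 2033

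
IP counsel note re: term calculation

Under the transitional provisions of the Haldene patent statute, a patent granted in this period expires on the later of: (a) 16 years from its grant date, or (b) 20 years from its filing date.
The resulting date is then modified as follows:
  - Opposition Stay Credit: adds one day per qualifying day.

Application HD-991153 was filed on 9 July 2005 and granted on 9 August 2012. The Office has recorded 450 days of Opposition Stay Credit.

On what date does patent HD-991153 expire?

November 2, 2029

(a) grant + 16 years → 9 August 2028.
(b) filing + 20 years → 9 July 2025.
Later of the two: 9 August 2028.
Opposition Stay Credit: +450 days → 2 November 2029.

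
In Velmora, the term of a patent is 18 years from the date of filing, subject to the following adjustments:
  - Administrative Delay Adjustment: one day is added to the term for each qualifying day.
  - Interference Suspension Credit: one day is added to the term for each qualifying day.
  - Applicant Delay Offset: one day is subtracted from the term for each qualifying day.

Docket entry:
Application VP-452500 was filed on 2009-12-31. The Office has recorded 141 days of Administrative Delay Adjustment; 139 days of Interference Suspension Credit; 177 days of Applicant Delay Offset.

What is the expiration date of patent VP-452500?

2028-04-12

Base term: filing date + 18 years → 31 December 2027.
Administrative Delay Adjustment: +141 days → 20 May 2028.
Interference Suspension Credit: +139 days → 6 October 2028.
Applicant Delay Offset: −177 days → 12 April 2028.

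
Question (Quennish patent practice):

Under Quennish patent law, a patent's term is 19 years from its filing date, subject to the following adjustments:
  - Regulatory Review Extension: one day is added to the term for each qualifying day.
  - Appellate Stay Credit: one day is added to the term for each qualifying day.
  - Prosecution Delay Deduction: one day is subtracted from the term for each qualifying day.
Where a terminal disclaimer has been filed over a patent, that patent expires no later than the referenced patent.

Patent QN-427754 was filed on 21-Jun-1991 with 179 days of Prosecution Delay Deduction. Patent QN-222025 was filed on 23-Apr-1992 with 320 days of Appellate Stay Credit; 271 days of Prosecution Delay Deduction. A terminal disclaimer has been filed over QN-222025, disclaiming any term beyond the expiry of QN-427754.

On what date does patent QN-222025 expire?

Natural term of QN-222025:
  Base: filing + 19 years → 23 April 2011.
  Appellate Stay Credit: +320 days → 8 March 2012.
  Prosecution Delay Deduction: −271 days → 11 June 2011.
Expiry of referenced patent QN-427754:
  Base: filing + 19 years → 21 June 2010.
  Prosecution Delay Deduction: −179 days → 24 December 2009.
Terminal disclaimer: QN-222025 expires on the earlier of 11 June 2011 and 24 December 2009.

December 24, 2009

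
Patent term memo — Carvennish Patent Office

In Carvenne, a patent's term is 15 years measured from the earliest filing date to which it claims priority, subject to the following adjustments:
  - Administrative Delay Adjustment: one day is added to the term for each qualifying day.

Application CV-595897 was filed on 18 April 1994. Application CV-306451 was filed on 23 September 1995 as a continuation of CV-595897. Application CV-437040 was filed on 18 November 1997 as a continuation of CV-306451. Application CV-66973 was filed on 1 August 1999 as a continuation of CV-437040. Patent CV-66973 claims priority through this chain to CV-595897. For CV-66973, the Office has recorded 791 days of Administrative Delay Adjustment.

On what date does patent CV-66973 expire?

Earliest priority filing: 18 April 1994.
Base term: 18 April 1994 + 15 years → 18 April 2009.
Administrative Delay Adjustment: +791 days → 18 June 2011.

June 18, 2011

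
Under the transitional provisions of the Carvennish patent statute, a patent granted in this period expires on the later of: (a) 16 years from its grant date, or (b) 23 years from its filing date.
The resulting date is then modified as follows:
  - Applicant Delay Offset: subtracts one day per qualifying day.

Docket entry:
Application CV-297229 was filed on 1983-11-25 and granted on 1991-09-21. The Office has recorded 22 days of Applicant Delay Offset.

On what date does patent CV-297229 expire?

(a) grant + 16 years → 21 September 2007.
(b) filing + 23 years → 25 November 2006.
Later of the two: 21 September 2007.
Applicant Delay Offset: −22 days → 30 August 2007.

August 30, 2007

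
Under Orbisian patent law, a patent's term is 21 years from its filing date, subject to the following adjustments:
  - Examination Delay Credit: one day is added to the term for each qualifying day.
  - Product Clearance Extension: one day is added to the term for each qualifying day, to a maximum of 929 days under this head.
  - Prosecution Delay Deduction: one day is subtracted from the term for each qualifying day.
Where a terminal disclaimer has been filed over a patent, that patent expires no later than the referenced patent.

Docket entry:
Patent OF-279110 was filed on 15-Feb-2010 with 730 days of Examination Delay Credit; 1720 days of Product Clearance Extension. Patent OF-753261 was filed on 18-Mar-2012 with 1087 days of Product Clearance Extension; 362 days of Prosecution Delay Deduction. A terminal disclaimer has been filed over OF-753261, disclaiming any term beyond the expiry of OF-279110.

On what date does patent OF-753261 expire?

Natural term of OF-753261:
  Base: filing + 21 years → 18 March 2033.
  Product Clearance Extension: 1087 days claimed exceeds the 929-day cap, so +929 days → 3 October 2035.
  Prosecution Delay Deduction: −362 days → 6 October 2034.
Expiry of referenced patent OF-279110:
  Base: filing + 21 years → 15 February 2031.
  Examination Delay Credit: +730 days → 14 February 2033.
  Product Clearance Extension: 1720 days claimed exceeds the 929-day cap, so +929 days → 1 September 2035.
Terminal disclaimer: OF-753261 expires on the earlier of 6 October 2034 and 1 September 2035.

October 6, 2034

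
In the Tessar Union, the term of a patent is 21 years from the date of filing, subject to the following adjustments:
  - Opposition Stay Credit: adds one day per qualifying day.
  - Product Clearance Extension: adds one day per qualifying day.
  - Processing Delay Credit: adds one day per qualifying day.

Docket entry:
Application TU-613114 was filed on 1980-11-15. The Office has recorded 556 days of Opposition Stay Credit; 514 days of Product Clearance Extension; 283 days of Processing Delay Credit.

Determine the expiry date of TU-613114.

July 30, 2005

Base term: filing date + 21 years → 15 November 2001.
Opposition Stay Credit: +556 days → 25 May 2003.
Product Clearance Extension: +514 days → 20 October 2004.
Processing Delay Credit: +283 days → 30 July 2005.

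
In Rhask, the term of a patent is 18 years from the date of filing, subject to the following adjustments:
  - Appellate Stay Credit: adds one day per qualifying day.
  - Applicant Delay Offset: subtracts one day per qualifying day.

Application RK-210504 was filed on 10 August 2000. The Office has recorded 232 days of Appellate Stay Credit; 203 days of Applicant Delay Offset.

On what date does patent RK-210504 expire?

Base term: filing date + 18 years → 10 August 2018.
Appellate Stay Credit: +232 days → 30 March 2019.
Applicant Delay Offset: −203 days → 8 September 2018.

September 8, 2018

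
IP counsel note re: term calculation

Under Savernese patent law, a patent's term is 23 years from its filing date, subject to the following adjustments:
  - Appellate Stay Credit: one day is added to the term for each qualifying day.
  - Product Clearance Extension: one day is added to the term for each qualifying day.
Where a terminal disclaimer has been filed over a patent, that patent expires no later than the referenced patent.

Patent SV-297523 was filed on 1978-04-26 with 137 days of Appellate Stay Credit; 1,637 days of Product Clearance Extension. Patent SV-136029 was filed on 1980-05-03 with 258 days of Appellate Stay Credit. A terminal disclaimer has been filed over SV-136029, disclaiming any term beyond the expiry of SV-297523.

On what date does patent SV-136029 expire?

Natural term of SV-136029:
  Base: filing + 23 years → 3 May 2003.
  Appellate Stay Credit: +258 days → 16 January 2004.
Expiry of referenced patent SV-297523:
  Base: filing + 23 years → 26 April 2001.
  Appellate Stay Credit: +137 days → 10 September 2001.
  Product Clearance Extension: +1637 days → 5 March 2006.
Terminal disclaimer: SV-136029 expires on the earlier of 16 January 2004 and 5 March 2006.

January 16, 2004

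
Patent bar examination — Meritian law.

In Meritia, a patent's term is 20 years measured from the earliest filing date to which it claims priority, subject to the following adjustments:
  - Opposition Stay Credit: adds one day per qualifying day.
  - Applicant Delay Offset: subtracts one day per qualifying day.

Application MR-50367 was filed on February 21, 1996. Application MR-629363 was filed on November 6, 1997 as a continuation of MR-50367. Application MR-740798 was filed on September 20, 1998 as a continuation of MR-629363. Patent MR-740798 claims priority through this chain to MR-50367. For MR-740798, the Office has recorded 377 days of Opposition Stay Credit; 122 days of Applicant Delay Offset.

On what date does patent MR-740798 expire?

Earliest priority filing: 21 February 1996.
Base term: 21 February 1996 + 20 years → 21 February 2016.
Opposition Stay Credit: +377 days → 4 March 2017.
Applicant Delay Offset: −122 days → 2 November 2016.

November 2, 2016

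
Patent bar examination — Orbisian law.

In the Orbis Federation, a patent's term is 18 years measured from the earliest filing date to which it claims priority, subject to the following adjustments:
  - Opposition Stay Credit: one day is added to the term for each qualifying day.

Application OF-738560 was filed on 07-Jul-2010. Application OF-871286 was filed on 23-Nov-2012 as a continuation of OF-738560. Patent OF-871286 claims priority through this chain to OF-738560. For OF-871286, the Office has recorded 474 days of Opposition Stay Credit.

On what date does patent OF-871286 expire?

Earliest priority filing: 7 July 2010.
Base term: 7 July 2010 + 18 years → 7 July 2028.
Opposition Stay Credit: +474 days → 24 October 2029.

October 24, 2029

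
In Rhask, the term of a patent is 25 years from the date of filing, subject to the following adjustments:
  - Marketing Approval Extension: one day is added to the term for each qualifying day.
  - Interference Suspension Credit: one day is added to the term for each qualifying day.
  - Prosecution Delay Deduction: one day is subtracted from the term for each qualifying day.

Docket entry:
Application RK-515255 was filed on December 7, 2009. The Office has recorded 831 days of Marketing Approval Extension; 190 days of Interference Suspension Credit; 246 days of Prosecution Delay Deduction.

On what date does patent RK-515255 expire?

2037-01-20

Base term: filing date + 25 years → 7 December 2034.
Marketing Approval Extension: +831 days → 17 March 2037.
Interference Suspension Credit: +190 days → 23 September 2037.
Prosecution Delay Deduction: −246 days → 20 January 2037.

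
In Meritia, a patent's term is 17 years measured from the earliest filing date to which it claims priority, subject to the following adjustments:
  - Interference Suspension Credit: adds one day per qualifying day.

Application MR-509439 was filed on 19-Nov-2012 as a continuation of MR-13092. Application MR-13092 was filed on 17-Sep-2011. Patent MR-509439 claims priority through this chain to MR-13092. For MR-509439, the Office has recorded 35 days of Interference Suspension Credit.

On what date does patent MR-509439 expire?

October 22, 2028

Earliest priority filing: 17 September 2011.
Base term: 17 September 2011 + 17 years → 17 September 2028.
Interference Suspension Credit: +35 days → 22 October 2028.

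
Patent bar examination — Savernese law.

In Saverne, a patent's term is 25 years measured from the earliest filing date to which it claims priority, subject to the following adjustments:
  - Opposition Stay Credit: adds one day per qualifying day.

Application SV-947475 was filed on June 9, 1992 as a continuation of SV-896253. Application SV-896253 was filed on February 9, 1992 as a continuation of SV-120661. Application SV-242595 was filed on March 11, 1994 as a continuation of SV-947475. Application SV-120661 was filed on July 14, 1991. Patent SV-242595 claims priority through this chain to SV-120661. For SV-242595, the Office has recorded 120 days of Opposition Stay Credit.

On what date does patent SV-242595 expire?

2016-11-11

Earliest priority filing: 14 July 1991.
Base term: 14 July 1991 + 25 years → 14 July 2016.
Opposition Stay Credit: +120 days → 11 November 2016.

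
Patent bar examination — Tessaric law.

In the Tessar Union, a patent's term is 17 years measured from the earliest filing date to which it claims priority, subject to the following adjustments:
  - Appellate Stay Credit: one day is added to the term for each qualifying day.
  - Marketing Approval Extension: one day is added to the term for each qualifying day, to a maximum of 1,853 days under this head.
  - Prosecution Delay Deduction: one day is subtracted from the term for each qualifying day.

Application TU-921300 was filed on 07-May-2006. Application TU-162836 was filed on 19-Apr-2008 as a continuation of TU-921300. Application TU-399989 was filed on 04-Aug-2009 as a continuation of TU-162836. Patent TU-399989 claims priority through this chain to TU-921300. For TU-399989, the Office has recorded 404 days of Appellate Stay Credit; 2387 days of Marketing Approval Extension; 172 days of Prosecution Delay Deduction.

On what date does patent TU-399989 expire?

2029-01-20

Earliest priority filing: 7 May 2006.
Base term: 7 May 2006 + 17 years → 7 May 2023.
Appellate Stay Credit: +404 days → 14 June 2024.
Marketing Approval Extension: 2387 days claimed exceeds the 1853-day cap, so +1853 days → 11 July 2029.
Prosecution Delay Deduction: −172 days → 20 January 2029.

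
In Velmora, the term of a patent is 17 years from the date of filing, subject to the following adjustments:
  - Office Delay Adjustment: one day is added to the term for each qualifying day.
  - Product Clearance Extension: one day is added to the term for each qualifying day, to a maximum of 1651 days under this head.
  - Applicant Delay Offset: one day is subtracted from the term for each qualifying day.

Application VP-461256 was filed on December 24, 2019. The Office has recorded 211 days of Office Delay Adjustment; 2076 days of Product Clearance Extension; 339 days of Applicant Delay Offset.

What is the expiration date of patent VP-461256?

February 24, 2041

Base term: filing date + 17 years → 24 December 2036.
Office Delay Adjustment: +211 days → 23 July 2037.
Product Clearance Extension: 2076 days claimed exceeds the 1651-day cap, so +1651 days → 29 January 2042.
Applicant Delay Offset: −339 days → 24 February 2041.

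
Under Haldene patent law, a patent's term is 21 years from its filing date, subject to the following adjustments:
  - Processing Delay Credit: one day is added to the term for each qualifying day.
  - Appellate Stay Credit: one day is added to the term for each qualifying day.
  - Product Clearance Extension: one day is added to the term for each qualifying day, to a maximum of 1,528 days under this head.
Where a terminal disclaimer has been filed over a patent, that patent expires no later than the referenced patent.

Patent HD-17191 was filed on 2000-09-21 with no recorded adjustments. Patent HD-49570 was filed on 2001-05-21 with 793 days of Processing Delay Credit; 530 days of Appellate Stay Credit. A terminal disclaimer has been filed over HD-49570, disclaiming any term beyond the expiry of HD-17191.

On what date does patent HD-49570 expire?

September 21, 2021

Natural term of HD-49570:
  Base: filing + 21 years → 21 May 2022.
  Processing Delay Credit: +793 days → 22 July 2024.
  Appellate Stay Credit: +530 days → 3 January 2026.
Expiry of referenced patent HD-17191:
  Base: filing + 21 years → 21 September 2021.
Terminal disclaimer: HD-49570 expires on the earlier of 3 January 2026 and 21 September 2021.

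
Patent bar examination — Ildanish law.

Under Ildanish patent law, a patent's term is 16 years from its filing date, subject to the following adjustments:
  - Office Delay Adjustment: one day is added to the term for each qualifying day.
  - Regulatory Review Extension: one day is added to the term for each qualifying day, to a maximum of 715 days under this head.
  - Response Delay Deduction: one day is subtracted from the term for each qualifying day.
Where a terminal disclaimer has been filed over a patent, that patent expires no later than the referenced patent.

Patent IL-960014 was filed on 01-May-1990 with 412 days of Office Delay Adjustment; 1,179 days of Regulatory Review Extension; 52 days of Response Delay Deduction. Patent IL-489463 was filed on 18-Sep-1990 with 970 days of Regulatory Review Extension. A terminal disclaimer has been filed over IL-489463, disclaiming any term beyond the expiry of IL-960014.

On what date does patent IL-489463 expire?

Natural term of IL-489463:
  Base: filing + 16 years → 18 September 2006.
  Regulatory Review Extension: 970 days claimed exceeds the 715-day cap, so +715 days → 2 September 2008.
Expiry of referenced patent IL-960014:
  Base: filing + 16 years → 1 May 2006.
  Office Delay Adjustment: +412 days → 17 June 2007.
  Regulatory Review Extension: 1179 days claimed exceeds the 715-day cap, so +715 days → 1 June 2009.
  Response Delay Deduction: −52 days → 10 April 2009.
Terminal disclaimer: IL-489463 expires on the earlier of 2 September 2008 and 10 April 2009.

2008-09-02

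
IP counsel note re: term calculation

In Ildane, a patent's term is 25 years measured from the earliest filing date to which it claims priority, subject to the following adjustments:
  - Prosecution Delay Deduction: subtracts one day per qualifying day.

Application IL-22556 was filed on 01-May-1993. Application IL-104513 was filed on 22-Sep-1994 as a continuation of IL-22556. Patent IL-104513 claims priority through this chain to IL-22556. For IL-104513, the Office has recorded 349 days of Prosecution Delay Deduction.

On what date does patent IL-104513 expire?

May 17, 2017

Earliest priority filing: 1 May 1993.
Base term: 1 May 1993 + 25 years → 1 May 2018.
Prosecution Delay Deduction: −349 days → 17 May 2017.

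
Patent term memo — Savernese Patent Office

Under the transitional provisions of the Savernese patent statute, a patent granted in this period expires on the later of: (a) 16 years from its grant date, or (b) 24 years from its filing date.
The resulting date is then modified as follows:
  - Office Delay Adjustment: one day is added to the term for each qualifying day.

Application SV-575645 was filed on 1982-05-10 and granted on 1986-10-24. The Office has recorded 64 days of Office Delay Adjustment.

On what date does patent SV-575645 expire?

July 13, 2006

(a) grant + 16 years → 24 October 2002.
(b) filing + 24 years → 10 May 2006.
Later of the two: 10 May 2006.
Office Delay Adjustment: +64 days → 13 July 2006.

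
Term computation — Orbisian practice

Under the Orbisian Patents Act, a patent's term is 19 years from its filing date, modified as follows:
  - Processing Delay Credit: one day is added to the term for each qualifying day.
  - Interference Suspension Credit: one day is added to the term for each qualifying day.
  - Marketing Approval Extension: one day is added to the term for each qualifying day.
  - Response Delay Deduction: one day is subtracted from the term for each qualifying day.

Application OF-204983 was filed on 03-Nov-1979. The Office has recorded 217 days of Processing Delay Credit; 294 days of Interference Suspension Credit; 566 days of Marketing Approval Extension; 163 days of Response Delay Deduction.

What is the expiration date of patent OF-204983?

May 5, 2001

Base term: filing date + 19 years → 3 November 1998.
Processing Delay Credit: +217 days → 8 June 1999.
Interference Suspension Credit: +294 days → 28 March 2000.
Marketing Approval Extension: +566 days → 15 October 2001.
Response Delay Deduction: −163 days → 5 May 2001.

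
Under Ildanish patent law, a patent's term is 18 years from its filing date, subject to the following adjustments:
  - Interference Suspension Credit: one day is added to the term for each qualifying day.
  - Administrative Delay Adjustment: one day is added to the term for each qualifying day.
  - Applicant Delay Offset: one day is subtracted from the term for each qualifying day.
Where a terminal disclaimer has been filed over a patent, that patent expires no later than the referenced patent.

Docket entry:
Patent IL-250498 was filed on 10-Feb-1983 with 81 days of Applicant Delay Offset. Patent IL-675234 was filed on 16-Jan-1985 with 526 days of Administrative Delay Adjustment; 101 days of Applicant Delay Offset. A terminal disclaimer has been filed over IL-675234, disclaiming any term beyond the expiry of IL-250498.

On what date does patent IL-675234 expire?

2000-11-21

Natural term of IL-675234:
  Base: filing + 18 years → 16 January 2003.
  Administrative Delay Adjustment: +526 days → 25 June 2004.
  Applicant Delay Offset: −101 days → 16 March 2004.
Expiry of referenced patent IL-250498:
  Base: filing + 18 years → 10 February 2001.
  Applicant Delay Offset: −81 days → 21 November 2000.
Terminal disclaimer: IL-675234 expires on the earlier of 16 March 2004 and 21 November 2000.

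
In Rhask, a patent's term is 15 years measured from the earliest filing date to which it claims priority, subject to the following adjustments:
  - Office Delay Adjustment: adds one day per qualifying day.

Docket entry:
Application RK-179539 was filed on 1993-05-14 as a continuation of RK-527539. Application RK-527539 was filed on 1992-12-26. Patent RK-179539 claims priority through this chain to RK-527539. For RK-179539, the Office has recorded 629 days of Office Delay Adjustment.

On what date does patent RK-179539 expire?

September 15, 2009

Earliest priority filing: 26 December 1992.
Base term: 26 December 1992 + 15 years → 26 December 2007.
Office Delay Adjustment: +629 days → 15 September 2009.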